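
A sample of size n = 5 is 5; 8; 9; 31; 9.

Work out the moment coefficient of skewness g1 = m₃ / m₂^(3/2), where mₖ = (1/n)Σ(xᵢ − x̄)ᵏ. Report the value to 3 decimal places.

1.406

x̄ = (5 + 8 + 9 + 31 + 9) / 5 = 12.4000
deviations (xᵢ − x̄): -7.4000, -4.4000, -3.4000, 18.6000, -3.4000
Σ(xᵢ − x̄)² = 443.2000 ⇒ m₂ = 443.2000/5 = 88.64000
Σ(xᵢ − x̄)³ = 5865.8400 ⇒ m₃ = 5865.8400/5 = 1173.16800
m₂^(3/2) = 88.64000^(1.5) = 834.53513
g1 = m₃ / m₂^(3/2) = 1173.16800 / 834.53513 ≈ 1.406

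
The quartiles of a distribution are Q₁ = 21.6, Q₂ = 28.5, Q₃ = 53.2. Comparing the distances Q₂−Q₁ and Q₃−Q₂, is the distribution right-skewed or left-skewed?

Q₂ − Q₁ = 6.9;  Q₃ − Q₂ = 24.7
Q₃ − Q₂ > Q₂ − Q₁ ⇒ the upper half is more spread out ⇒ right-skewed.

right-skewed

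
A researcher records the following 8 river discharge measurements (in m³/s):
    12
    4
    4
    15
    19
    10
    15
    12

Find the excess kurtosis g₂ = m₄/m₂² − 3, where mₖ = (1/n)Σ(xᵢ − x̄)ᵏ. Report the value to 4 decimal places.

-0.9886

x̄ = 11.3750
Σ(xᵢ − x̄)² = 195.8750 ⇒ m₂ = 24.48438
Σ(xᵢ − x̄)⁴ = 9646.2441 ⇒ m₄ = 1205.78052
m₂² = 599.48462
g₂ = m₄/m₂² − 3 = 2.01136 − 3 ≈ -0.9886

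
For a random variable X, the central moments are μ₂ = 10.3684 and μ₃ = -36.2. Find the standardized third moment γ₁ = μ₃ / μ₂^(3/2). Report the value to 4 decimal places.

σ = √μ₂ = √10.3684 = 3.22000
σ³ = μ₂^(3/2) = 33.38625
γ₁ = μ₃/σ³ = -36.2 / 33.38625 ≈ -1.0843

-1.0843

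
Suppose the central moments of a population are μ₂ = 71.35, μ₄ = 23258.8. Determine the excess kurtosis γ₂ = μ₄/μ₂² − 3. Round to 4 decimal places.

μ₂² = 71.35² = 5090.82250
μ₄/μ₂² = 23258.8 / 5090.82250 = 4.56877
γ₂ = 4.56877 − 3 ≈ 1.5688

1.5688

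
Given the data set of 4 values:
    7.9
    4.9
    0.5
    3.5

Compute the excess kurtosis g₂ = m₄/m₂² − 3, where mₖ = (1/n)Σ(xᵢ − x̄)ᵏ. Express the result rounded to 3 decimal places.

-1.133

x̄ = 4.2000
Σ(xᵢ − x̄)² = 28.3600 ⇒ m₂ = 7.09000
Σ(xᵢ − x̄)⁴ = 375.3124 ⇒ m₄ = 93.82810
m₂² = 50.26810
g₂ = m₄/m₂² − 3 = 1.86655 − 3 ≈ -1.133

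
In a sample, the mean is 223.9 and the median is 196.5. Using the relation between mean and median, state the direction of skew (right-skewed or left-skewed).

right-skewed

mean − median = 223.9 − 196.5 = 27.4
mean > median ⇒ the longer tail is on the right ⇒ right-skewed (positively skewed).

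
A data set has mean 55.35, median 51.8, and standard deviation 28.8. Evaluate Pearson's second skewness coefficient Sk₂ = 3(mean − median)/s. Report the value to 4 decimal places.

Sk₂ = 3(55.35 − 51.8) / 28.8 = 3 × 3.5500 / 28.8
    = 10.6500 / 28.8 ≈ 0.3698

0.3698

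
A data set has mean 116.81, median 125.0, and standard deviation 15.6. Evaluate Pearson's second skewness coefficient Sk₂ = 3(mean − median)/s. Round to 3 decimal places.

-1.575

Sk₂ = 3(116.81 − 125.0) / 15.6 = 3 × -8.1900 / 15.6
    = -24.5700 / 15.6 ≈ -1.575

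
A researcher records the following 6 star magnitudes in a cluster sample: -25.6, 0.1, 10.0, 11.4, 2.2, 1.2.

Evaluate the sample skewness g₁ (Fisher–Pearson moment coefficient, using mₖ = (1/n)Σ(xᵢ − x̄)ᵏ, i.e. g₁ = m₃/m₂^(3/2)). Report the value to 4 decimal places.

x̄ = (-25.6 + 0.1 + 10.0 + 11.4 + 2.2 + 1.2) / 6 = -0.1167
deviations (xᵢ − x̄): -25.4833, 0.2167, 10.1167, 11.5167, 2.3167, 1.3167
Σ(xᵢ − x̄)² = 891.5283 ⇒ m₂ = 891.5283/6 = 148.58806
Σ(xᵢ − x̄)³ = -13971.2506 ⇒ m₃ = -13971.2506/6 = -2328.54176
m₂^(3/2) = 148.58806^(1.5) = 1811.23937
g₁ = m₃ / m₂^(3/2) = -2328.54176 / 1811.23937 ≈ -1.2856

-1.2856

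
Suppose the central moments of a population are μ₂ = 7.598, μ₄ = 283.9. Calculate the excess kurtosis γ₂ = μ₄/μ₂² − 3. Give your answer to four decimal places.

1.9178

μ₂² = 7.598² = 57.72960
μ₄/μ₂² = 283.9 / 57.72960 = 4.91775
γ₂ = 4.91775 − 3 ≈ 1.9178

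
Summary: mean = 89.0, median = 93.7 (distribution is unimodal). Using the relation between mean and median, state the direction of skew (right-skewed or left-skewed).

mean − median = 89.0 − 93.7 = -4.7
mean < median ⇒ the longer tail is on the left ⇒ left-skewed (negatively skewed).

left-skewed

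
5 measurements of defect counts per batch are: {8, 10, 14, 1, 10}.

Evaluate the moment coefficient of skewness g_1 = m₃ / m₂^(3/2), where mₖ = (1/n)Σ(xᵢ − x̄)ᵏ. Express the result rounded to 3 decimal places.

x̄ = (8 + 10 + 14 + 1 + 10) / 5 = 8.6000
deviations (xᵢ − x̄): -0.6000, 1.4000, 5.4000, -7.6000, 1.4000
Σ(xᵢ − x̄)² = 91.2000 ⇒ m₂ = 91.2000/5 = 18.24000
Σ(xᵢ − x̄)³ = -276.2400 ⇒ m₃ = -276.2400/5 = -55.24800
m₂^(3/2) = 18.24000^(1.5) = 77.89996
g_1 = m₃ / m₂^(3/2) = -55.24800 / 77.89996 ≈ -0.709

-0.709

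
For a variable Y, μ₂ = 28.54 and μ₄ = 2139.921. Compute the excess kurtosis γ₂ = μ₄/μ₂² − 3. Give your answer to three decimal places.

-0.373

μ₂² = 28.54² = 814.53160
μ₄/μ₂² = 2139.921 / 814.53160 = 2.62718
γ₂ = 2.62718 − 3 ≈ -0.373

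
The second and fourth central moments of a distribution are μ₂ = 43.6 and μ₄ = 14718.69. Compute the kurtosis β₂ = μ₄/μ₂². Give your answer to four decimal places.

μ₂² = 43.6² = 1900.96000
μ₄/μ₂² = 14718.69 / 1900.96000 = 7.74277
β₂ ≈ 7.7428

7.7428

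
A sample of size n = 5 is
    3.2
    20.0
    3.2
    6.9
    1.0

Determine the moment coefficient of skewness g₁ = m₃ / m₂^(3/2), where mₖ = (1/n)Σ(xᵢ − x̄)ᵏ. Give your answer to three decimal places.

1.232

x̄ = (3.2 + 20.0 + 3.2 + 6.9 + 1.0) / 5 = 6.8600
deviations (xᵢ − x̄): -3.6600, 13.1400, -3.6600, 0.0400, -5.8600
Σ(xᵢ − x̄)² = 233.7920 ⇒ m₂ = 233.7920/5 = 46.75840
Σ(xᵢ − x̄)³ = 1969.4614 ⇒ m₃ = 1969.4614/5 = 393.89227
m₂^(3/2) = 46.75840^(1.5) = 319.73447
g₁ = m₃ / m₂^(3/2) = 393.89227 / 319.73447 ≈ 1.232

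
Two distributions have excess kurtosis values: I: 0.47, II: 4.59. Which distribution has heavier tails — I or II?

Higher excess kurtosis ⇒ heavier tails relative to the normal distribution.
0.47 vs 4.59: the larger is 4.59, so II has heavier tails.

II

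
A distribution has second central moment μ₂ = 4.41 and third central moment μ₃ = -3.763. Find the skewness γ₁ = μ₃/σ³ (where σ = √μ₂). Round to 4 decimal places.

σ = √μ₂ = √4.41 = 2.10000
σ³ = μ₂^(3/2) = 9.26100
γ₁ = μ₃/σ³ = -3.763 / 9.26100 ≈ -0.4063

-0.4063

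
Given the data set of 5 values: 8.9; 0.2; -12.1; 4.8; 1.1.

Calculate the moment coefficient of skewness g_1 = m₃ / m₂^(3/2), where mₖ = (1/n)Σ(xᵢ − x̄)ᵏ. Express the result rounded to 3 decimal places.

x̄ = (8.9 + 0.2 - 12.1 + 4.8 + 1.1) / 5 = 0.5800
deviations (xᵢ − x̄): 8.3200, -0.3800, -12.6800, 4.2200, 0.5200
Σ(xᵢ − x̄)² = 248.2280 ⇒ m₂ = 248.2280/5 = 49.64560
Σ(xᵢ − x̄)³ = -1387.5533 ⇒ m₃ = -1387.5533/5 = -277.51066
m₂^(3/2) = 49.64560^(1.5) = 349.80108
g_1 = m₃ / m₂^(3/2) = -277.51066 / 349.80108 ≈ -0.793

-0.793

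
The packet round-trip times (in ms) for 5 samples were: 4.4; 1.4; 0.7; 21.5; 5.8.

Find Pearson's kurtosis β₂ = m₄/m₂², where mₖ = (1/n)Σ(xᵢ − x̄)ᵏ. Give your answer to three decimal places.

2.954

x̄ = 6.7600
Σ(xᵢ − x̄)² = 289.2120 ⇒ m₂ = 57.84240
Σ(xᵢ − x̄)⁴ = 49411.0925 ⇒ m₄ = 9882.21850
m₂² = 3345.74324
β₂ = m₄/m₂² = 9882.21850 / 3345.74324 ≈ 2.954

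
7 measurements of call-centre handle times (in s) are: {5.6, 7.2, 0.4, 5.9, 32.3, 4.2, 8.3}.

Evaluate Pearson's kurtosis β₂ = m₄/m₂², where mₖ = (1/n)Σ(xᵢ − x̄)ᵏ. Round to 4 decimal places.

4.6734

x̄ = 9.1286
Σ(xᵢ − x̄)² = 664.6743 ⇒ m₂ = 94.95347
Σ(xᵢ − x̄)⁴ = 294950.4566 ⇒ m₄ = 42135.77952
m₂² = 9016.16135
β₂ = m₄/m₂² = 42135.77952 / 9016.16135 ≈ 4.6734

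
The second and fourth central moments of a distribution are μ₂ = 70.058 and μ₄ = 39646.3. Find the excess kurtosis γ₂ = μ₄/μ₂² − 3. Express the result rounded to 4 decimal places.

5.0777

μ₂² = 70.058² = 4908.12336
μ₄/μ₂² = 39646.3 / 4908.12336 = 8.07769
γ₂ = 8.07769 − 3 ≈ 5.0777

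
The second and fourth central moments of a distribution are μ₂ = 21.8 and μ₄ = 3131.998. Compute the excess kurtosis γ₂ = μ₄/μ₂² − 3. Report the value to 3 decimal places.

μ₂² = 21.8² = 475.24000
μ₄/μ₂² = 3131.998 / 475.24000 = 6.59035
γ₂ = 6.59035 − 3 ≈ 3.590

3.590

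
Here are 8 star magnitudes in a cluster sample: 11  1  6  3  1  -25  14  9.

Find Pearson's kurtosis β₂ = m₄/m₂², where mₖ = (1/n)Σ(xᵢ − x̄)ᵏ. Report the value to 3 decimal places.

x̄ = 2.5000
Σ(xᵢ − x̄)² = 1020.0000 ⇒ m₂ = 127.50000
Σ(xᵢ − x̄)⁴ = 596569.5000 ⇒ m₄ = 74571.18750
m₂² = 16256.25000
β₂ = m₄/m₂² = 74571.18750 / 16256.25000 ≈ 4.587

4.587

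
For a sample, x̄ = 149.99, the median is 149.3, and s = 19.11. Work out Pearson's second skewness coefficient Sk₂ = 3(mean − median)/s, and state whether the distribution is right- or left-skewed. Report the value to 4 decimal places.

0.1083, right-skewed

Sk₂ = 3(149.99 − 149.3) / 19.11 = 3 × 0.6900 / 19.11
    = 2.0700 / 19.11 ≈ 0.1083
Sk₂ > 0 ⇒ mean > median ⇒ right-skewed (positive skew).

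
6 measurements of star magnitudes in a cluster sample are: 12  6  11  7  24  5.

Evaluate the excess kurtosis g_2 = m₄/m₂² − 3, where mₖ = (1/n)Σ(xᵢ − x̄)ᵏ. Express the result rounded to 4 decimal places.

x̄ = 10.8333
Σ(xᵢ − x̄)² = 246.8333 ⇒ m₂ = 41.13889
Σ(xᵢ − x̄)⁴ = 31975.4861 ⇒ m₄ = 5329.24769
m₂² = 1692.40818
g_2 = m₄/m₂² − 3 = 3.14891 − 3 ≈ 0.1489

0.1489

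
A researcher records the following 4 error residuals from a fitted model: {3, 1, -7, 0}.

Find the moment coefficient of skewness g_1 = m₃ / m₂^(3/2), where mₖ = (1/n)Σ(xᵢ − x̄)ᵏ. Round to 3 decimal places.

-0.868

x̄ = (3 + 1 - 7 + 0) / 4 = -0.7500
deviations (xᵢ − x̄): 3.7500, 1.7500, -6.2500, 0.7500
Σ(xᵢ − x̄)² = 56.7500 ⇒ m₂ = 56.7500/4 = 14.18750
Σ(xᵢ − x̄)³ = -185.6250 ⇒ m₃ = -185.6250/4 = -46.40625
m₂^(3/2) = 14.18750^(1.5) = 53.43906
g_1 = m₃ / m₂^(3/2) = -46.40625 / 53.43906 ≈ -0.868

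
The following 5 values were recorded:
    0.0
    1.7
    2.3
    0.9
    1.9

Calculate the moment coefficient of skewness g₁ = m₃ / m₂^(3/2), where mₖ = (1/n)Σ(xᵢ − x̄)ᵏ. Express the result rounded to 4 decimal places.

x̄ = (0.0 + 1.7 + 2.3 + 0.9 + 1.9) / 5 = 1.3600
deviations (xᵢ − x̄): -1.3600, 0.3400, 0.9400, -0.4600, 0.5400
Σ(xᵢ − x̄)² = 3.3520 ⇒ m₂ = 3.3520/5 = 0.67040
Σ(xᵢ − x̄)³ = -1.5854 ⇒ m₃ = -1.5854/5 = -0.31709
m₂^(3/2) = 0.67040^(1.5) = 0.54891
g₁ = m₃ / m₂^(3/2) = -0.31709 / 0.54891 ≈ -0.5777

-0.5777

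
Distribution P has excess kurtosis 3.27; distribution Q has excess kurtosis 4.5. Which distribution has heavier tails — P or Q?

Higher excess kurtosis ⇒ heavier tails relative to the normal distribution.
3.27 vs 4.5: the larger is 4.5, so Q has heavier tails.

Q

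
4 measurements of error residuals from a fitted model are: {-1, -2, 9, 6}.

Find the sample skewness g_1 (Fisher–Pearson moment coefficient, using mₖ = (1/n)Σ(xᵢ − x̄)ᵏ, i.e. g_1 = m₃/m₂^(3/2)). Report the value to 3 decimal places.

x̄ = (-1 - 2 + 9 + 6) / 4 = 3.0000
deviations (xᵢ − x̄): -4.0000, -5.0000, 6.0000, 3.0000
Σ(xᵢ − x̄)² = 86.0000 ⇒ m₂ = 86.0000/4 = 21.50000
Σ(xᵢ − x̄)³ = 54.0000 ⇒ m₃ = 54.0000/4 = 13.50000
m₂^(3/2) = 21.50000^(1.5) = 99.69140
g_1 = m₃ / m₂^(3/2) = 13.50000 / 99.69140 ≈ 0.135

0.135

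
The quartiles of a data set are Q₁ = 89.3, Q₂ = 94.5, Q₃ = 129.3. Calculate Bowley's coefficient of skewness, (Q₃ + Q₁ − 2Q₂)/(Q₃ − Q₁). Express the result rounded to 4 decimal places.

0.7400

numerator: Q₃ + Q₁ − 2Q₂ = 129.3 + 89.3 − 2×94.5 = 29.6000
denominator: Q₃ − Q₁ = 129.3 − 89.3 = 40.0000
Bowley skewness = 29.6000 / 40.0000 ≈ 0.7400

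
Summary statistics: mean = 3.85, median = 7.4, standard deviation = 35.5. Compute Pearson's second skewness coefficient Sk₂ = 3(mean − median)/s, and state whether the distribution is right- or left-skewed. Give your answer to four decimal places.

Sk₂ = 3(3.85 − 7.4) / 35.5 = 3 × -3.5500 / 35.5
    = -10.6500 / 35.5 ≈ -0.3000
Sk₂ < 0 ⇒ mean < median ⇒ left-skewed (negative skew).

-0.3000, left-skewed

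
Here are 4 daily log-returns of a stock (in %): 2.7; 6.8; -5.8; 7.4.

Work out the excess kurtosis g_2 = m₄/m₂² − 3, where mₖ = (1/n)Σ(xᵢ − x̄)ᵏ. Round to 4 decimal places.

-1.0155

x̄ = 2.7750
Σ(xᵢ − x̄)² = 111.1275 ⇒ m₂ = 27.78187
Σ(xᵢ − x̄)⁴ = 6126.7719 ⇒ m₄ = 1531.69298
m₂² = 771.83258
g_2 = m₄/m₂² − 3 = 1.98449 − 3 ≈ -1.0155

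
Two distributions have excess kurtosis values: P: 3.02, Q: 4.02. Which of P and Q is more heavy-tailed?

Q

Higher excess kurtosis ⇒ heavier tails relative to the normal distribution.
3.02 vs 4.02: the larger is 4.02, so Q has heavier tails.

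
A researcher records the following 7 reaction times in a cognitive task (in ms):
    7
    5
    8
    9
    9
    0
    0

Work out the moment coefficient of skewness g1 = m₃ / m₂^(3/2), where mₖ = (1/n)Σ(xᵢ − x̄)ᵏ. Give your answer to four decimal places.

x̄ = (7 + 5 + 8 + 9 + 9 + 0 + 0) / 7 = 5.4286
deviations (xᵢ − x̄): 1.5714, -0.4286, 2.5714, 3.5714, 3.5714, -5.4286, -5.4286
Σ(xᵢ − x̄)² = 93.7143 ⇒ m₂ = 93.7143/7 = 13.38776
Σ(xᵢ − x̄)³ = -208.0408 ⇒ m₃ = -208.0408/7 = -29.72012
m₂^(3/2) = 13.38776^(1.5) = 48.98483
g1 = m₃ / m₂^(3/2) = -29.72012 / 48.98483 ≈ -0.6067

-0.6067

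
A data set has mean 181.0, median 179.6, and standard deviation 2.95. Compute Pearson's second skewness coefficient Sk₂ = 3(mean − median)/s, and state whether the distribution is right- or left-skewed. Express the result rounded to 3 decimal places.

Sk₂ = 3(181.0 − 179.6) / 2.95 = 3 × 1.4000 / 2.95
    = 4.2000 / 2.95 ≈ 1.424
Sk₂ > 0 ⇒ mean > median ⇒ right-skewed (positive skew).

1.424, right-skewed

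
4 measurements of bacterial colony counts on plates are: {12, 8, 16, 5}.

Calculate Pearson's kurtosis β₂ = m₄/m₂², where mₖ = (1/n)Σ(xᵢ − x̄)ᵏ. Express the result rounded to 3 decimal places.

x̄ = 10.2500
Σ(xᵢ − x̄)² = 68.7500 ⇒ m₂ = 17.18750
Σ(xᵢ − x̄)⁴ = 1887.8281 ⇒ m₄ = 471.95703
m₂² = 295.41016
β₂ = m₄/m₂² = 471.95703 / 295.41016 ≈ 1.598

1.598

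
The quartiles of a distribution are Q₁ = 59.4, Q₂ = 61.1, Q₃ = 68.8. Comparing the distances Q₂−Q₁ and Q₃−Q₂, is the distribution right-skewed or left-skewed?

Q₂ − Q₁ = 1.7;  Q₃ − Q₂ = 7.7
Q₃ − Q₂ > Q₂ − Q₁ ⇒ the upper half is more spread out ⇒ right-skewed.

right-skewed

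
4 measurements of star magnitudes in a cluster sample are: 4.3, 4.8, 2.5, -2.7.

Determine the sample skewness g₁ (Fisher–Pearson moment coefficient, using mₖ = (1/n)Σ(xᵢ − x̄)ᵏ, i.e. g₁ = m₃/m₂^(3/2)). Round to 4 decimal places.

x̄ = (4.3 + 4.8 + 2.5 - 2.7) / 4 = 2.2250
deviations (xᵢ − x̄): 2.0750, 2.5750, 0.2750, -4.9250
Σ(xᵢ − x̄)² = 35.2675 ⇒ m₂ = 35.2675/4 = 8.81688
Σ(xᵢ − x̄)³ = -93.4301 ⇒ m₃ = -93.4301/4 = -23.35753
m₂^(3/2) = 8.81688^(1.5) = 26.18014
g₁ = m₃ / m₂^(3/2) = -23.35753 / 26.18014 ≈ -0.8922

-0.8922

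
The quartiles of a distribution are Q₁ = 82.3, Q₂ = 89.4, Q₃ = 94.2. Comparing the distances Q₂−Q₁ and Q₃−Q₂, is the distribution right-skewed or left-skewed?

left-skewed

Q₂ − Q₁ = 7.1;  Q₃ − Q₂ = 4.8
Q₂ − Q₁ > Q₃ − Q₂ ⇒ the lower half is more spread out ⇒ left-skewed.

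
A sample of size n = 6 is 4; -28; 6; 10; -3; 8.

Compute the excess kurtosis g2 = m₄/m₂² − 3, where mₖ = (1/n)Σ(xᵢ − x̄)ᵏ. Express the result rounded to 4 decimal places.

x̄ = -0.5000
Σ(xᵢ − x̄)² = 1007.5000 ⇒ m₂ = 167.91667
Σ(xᵢ − x̄)⁴ = 591523.3750 ⇒ m₄ = 98587.22917
m₂² = 28196.00694
g2 = m₄/m₂² − 3 = 3.49650 − 3 ≈ 0.4965

0.4965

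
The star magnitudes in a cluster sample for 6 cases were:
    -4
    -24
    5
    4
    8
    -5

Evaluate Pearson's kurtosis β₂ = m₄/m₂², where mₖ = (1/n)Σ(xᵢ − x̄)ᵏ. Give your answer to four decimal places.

2.9322

x̄ = -2.6667
Σ(xᵢ − x̄)² = 679.3333 ⇒ m₂ = 113.22222
Σ(xᵢ − x̄)⁴ = 225534.4444 ⇒ m₄ = 37589.07407
m₂² = 12819.27160
β₂ = m₄/m₂² = 37589.07407 / 12819.27160 ≈ 2.9322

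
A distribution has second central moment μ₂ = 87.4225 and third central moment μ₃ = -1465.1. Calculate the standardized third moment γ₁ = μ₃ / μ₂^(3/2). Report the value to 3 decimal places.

σ = √μ₂ = √87.4225 = 9.35000
σ³ = μ₂^(3/2) = 817.40038
γ₁ = μ₃/σ³ = -1465.1 / 817.40038 ≈ -1.792

-1.792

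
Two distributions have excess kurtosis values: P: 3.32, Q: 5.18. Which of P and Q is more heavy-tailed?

Higher excess kurtosis ⇒ heavier tails relative to the normal distribution.
3.32 vs 5.18: the larger is 5.18, so Q has heavier tails.

Q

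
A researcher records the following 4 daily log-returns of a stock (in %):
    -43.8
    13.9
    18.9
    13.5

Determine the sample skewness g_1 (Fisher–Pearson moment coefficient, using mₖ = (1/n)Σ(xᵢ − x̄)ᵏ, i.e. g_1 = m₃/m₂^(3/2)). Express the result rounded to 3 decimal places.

-1.131

x̄ = (-43.8 + 13.9 + 18.9 + 13.5) / 4 = 0.6250
deviations (xᵢ − x̄): -44.4250, 13.2750, 18.2750, 12.8750
Σ(xᵢ − x̄)² = 2649.5475 ⇒ m₂ = 2649.5475/4 = 662.38687
Σ(xᵢ − x̄)³ = -77099.2871 ⇒ m₃ = -77099.2871/4 = -19274.82178
m₂^(3/2) = 662.38687^(1.5) = 17047.77001
g_1 = m₃ / m₂^(3/2) = -19274.82178 / 17047.77001 ≈ -1.131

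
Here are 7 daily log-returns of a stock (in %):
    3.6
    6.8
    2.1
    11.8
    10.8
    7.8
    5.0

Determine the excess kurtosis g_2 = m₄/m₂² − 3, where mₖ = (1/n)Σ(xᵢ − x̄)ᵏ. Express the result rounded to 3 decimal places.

x̄ = 6.8429
Σ(xᵢ − x̄)² = 77.5571 ⇒ m₂ = 11.07959
Σ(xᵢ − x̄)⁴ = 1478.0220 ⇒ m₄ = 211.14600
m₂² = 122.75736
g_2 = m₄/m₂² − 3 = 1.72003 − 3 ≈ -1.280

-1.280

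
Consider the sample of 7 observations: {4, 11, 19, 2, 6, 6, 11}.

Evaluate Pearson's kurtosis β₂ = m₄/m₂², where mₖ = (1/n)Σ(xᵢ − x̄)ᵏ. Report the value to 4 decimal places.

x̄ = 8.4286
Σ(xᵢ − x̄)² = 197.7143 ⇒ m₂ = 28.24490
Σ(xᵢ − x̄)⁴ = 14738.7405 ⇒ m₄ = 2105.53436
m₂² = 797.77426
β₂ = m₄/m₂² = 2105.53436 / 797.77426 ≈ 2.6393

2.6393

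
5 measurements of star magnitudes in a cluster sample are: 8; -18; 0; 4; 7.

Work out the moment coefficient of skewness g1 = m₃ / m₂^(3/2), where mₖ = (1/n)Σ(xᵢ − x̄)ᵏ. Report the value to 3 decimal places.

x̄ = (8 - 18 + 0 + 4 + 7) / 5 = 0.2000
deviations (xᵢ − x̄): 7.8000, -18.2000, -0.2000, 3.8000, 6.8000
Σ(xᵢ − x̄)² = 452.8000 ⇒ m₂ = 452.8000/5 = 90.56000
Σ(xᵢ − x̄)³ = -5184.7200 ⇒ m₃ = -5184.7200/5 = -1036.94400
m₂^(3/2) = 90.56000^(1.5) = 861.79629
g1 = m₃ / m₂^(3/2) = -1036.94400 / 861.79629 ≈ -1.203

-1.203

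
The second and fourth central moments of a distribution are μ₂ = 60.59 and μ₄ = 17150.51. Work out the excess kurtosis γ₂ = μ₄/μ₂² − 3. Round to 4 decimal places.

1.6717

μ₂² = 60.59² = 3671.14810
μ₄/μ₂² = 17150.51 / 3671.14810 = 4.67170
γ₂ = 4.67170 − 3 ≈ 1.6717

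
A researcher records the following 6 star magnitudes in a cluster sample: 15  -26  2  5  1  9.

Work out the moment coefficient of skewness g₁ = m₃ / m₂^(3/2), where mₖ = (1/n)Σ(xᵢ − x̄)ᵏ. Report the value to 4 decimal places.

x̄ = (15 - 26 + 2 + 5 + 1 + 9) / 6 = 1.0000
deviations (xᵢ − x̄): 14.0000, -27.0000, 1.0000, 4.0000, 0.0000, 8.0000
Σ(xᵢ − x̄)² = 1006.0000 ⇒ m₂ = 1006.0000/6 = 167.66667
Σ(xᵢ − x̄)³ = -16362.0000 ⇒ m₃ = -16362.0000/6 = -2727.00000
m₂^(3/2) = 167.66667^(1.5) = 2171.05135
g₁ = m₃ / m₂^(3/2) = -2727.00000 / 2171.05135 ≈ -1.2561

-1.2561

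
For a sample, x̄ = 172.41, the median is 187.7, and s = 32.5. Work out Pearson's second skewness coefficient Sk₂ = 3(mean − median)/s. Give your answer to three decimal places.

Sk₂ = 3(172.41 − 187.7) / 32.5 = 3 × -15.2900 / 32.5
    = -45.8700 / 32.5 ≈ -1.411

-1.411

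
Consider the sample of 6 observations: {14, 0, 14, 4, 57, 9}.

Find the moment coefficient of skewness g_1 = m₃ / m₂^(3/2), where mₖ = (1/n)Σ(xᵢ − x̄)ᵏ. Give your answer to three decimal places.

1.502

x̄ = (14 + 0 + 14 + 4 + 57 + 9) / 6 = 16.3333
deviations (xᵢ − x̄): -2.3333, -16.3333, -2.3333, -12.3333, 40.6667, -7.3333
Σ(xᵢ − x̄)² = 2137.3333 ⇒ m₂ = 2137.3333/6 = 356.22222
Σ(xᵢ − x̄)³ = 60600.4444 ⇒ m₃ = 60600.4444/6 = 10100.07407
m₂^(3/2) = 356.22222^(1.5) = 6723.28487
g_1 = m₃ / m₂^(3/2) = 10100.07407 / 6723.28487 ≈ 1.502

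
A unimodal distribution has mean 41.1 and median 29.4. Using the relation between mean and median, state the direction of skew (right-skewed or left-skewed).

mean − median = 41.1 − 29.4 = 11.7
mean > median ⇒ the longer tail is on the right ⇒ right-skewed (positively skewed).

right-skewed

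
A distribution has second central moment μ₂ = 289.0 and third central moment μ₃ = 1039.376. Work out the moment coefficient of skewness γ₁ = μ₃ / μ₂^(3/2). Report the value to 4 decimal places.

σ = √μ₂ = √289.0 = 17.00000
σ³ = μ₂^(3/2) = 4913.00000
γ₁ = μ₃/σ³ = 1039.376 / 4913.00000 ≈ 0.2116

0.2116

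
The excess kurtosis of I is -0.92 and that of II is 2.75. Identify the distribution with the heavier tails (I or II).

Higher excess kurtosis ⇒ heavier tails relative to the normal distribution.
-0.92 vs 2.75: the larger is 2.75, so II has heavier tails. (II is leptokurtic — heavier-than-normal tails; the other is platykurtic.)

II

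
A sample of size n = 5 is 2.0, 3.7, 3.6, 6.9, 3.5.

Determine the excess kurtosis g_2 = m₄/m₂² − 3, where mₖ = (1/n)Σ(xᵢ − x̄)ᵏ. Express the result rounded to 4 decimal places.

x̄ = 3.9400
Σ(xᵢ − x̄)² = 12.8920 ⇒ m₂ = 2.57840
Σ(xᵢ − x̄)⁴ = 90.9845 ⇒ m₄ = 18.19690
m₂² = 6.64815
g_2 = m₄/m₂² − 3 = 2.73714 − 3 ≈ -0.2629

-0.2629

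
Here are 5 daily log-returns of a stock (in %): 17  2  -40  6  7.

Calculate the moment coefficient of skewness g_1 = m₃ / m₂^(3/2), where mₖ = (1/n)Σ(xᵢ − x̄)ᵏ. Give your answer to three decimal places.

-1.259

x̄ = (17 + 2 - 40 + 6 + 7) / 5 = -1.6000
deviations (xᵢ − x̄): 18.6000, 3.6000, -38.4000, 7.6000, 8.6000
Σ(xᵢ − x̄)² = 1965.2000 ⇒ m₂ = 1965.2000/5 = 393.04000
Σ(xᵢ − x̄)³ = -49066.5600 ⇒ m₃ = -49066.5600/5 = -9813.31200
m₂^(3/2) = 393.04000^(1.5) = 7792.11093
g_1 = m₃ / m₂^(3/2) = -9813.31200 / 7792.11093 ≈ -1.259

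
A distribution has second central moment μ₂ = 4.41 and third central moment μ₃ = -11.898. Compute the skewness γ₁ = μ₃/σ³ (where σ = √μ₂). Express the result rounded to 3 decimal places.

σ = √μ₂ = √4.41 = 2.10000
σ³ = μ₂^(3/2) = 9.26100
γ₁ = μ₃/σ³ = -11.898 / 9.26100 ≈ -1.285

-1.285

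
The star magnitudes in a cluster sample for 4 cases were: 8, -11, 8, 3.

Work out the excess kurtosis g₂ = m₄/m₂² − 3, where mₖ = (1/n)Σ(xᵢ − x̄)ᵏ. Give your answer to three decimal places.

-0.872

x̄ = 2.0000
Σ(xᵢ − x̄)² = 242.0000 ⇒ m₂ = 60.50000
Σ(xᵢ − x̄)⁴ = 31154.0000 ⇒ m₄ = 7788.50000
m₂² = 3660.25000
g₂ = m₄/m₂² − 3 = 2.12786 − 3 ≈ -0.872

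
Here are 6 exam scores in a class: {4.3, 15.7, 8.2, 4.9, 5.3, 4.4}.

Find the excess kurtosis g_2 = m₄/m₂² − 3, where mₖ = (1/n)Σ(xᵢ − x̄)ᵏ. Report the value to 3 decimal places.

0.437

x̄ = 7.1333
Σ(xᵢ − x̄)² = 98.3733 ⇒ m₂ = 16.39556
Σ(xᵢ − x̄)⁴ = 5543.4982 ⇒ m₄ = 923.91636
m₂² = 268.81424
g_2 = m₄/m₂² − 3 = 3.43701 − 3 ≈ 0.437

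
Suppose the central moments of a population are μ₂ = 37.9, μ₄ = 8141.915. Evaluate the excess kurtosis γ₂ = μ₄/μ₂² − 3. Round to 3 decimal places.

2.668

μ₂² = 37.9² = 1436.41000
μ₄/μ₂² = 8141.915 / 1436.41000 = 5.66824
γ₂ = 5.66824 − 3 ≈ 2.668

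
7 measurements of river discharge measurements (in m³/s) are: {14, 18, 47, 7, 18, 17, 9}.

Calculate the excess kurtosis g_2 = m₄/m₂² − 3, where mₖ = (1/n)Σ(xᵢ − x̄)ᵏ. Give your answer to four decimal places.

x̄ = 18.5714
Σ(xᵢ − x̄)² = 1057.7143 ⇒ m₂ = 151.10204
Σ(xᵢ − x̄)⁴ = 679925.3528 ⇒ m₄ = 97132.19325
m₂² = 22831.82674
g_2 = m₄/m₂² − 3 = 4.25425 − 3 ≈ 1.2542

1.2542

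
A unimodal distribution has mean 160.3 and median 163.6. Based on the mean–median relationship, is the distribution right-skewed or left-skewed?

left-skewed

mean − median = 160.3 − 163.6 = -3.3
mean < median ⇒ the longer tail is on the left ⇒ left-skewed (negatively skewed).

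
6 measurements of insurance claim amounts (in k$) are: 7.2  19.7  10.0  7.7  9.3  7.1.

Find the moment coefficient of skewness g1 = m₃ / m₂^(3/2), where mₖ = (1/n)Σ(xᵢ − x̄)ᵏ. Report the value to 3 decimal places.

1.561

x̄ = (7.2 + 19.7 + 10.0 + 7.7 + 9.3 + 7.1) / 6 = 10.1667
deviations (xᵢ − x̄): -2.9667, 9.5333, -0.1667, -2.4667, -0.8667, -3.0667
Σ(xᵢ − x̄)² = 115.9533 ⇒ m₂ = 115.9533/6 = 19.32556
Σ(xᵢ − x̄)³ = 795.8176 ⇒ m₃ = 795.8176/6 = 132.63626
m₂^(3/2) = 19.32556^(1.5) = 84.95677
g1 = m₃ / m₂^(3/2) = 132.63626 / 84.95677 ≈ 1.561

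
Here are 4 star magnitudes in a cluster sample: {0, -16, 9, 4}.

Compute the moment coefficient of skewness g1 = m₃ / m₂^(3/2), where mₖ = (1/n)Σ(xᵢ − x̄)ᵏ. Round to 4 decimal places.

x̄ = (0 - 16 + 9 + 4) / 4 = -0.7500
deviations (xᵢ − x̄): 0.7500, -15.2500, 9.7500, 4.7500
Σ(xᵢ − x̄)² = 350.7500 ⇒ m₂ = 350.7500/4 = 87.68750
Σ(xᵢ − x̄)³ = -2512.1250 ⇒ m₃ = -2512.1250/4 = -628.03125
m₂^(3/2) = 87.68750^(1.5) = 821.11982
g1 = m₃ / m₂^(3/2) = -628.03125 / 821.11982 ≈ -0.7648

-0.7648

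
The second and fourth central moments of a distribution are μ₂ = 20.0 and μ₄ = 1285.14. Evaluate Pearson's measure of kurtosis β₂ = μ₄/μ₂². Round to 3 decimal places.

μ₂² = 20.0² = 400.00000
μ₄/μ₂² = 1285.14 / 400.00000 = 3.21285
β₂ ≈ 3.213

3.213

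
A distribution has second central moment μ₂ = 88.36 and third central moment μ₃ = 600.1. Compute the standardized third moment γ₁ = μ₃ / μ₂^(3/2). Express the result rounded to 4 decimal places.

σ = √μ₂ = √88.36 = 9.40000
σ³ = μ₂^(3/2) = 830.58400
γ₁ = μ₃/σ³ = 600.1 / 830.58400 ≈ 0.7225

0.7225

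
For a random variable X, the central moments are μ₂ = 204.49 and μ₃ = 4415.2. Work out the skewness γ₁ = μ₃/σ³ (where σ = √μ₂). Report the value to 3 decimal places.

1.510

σ = √μ₂ = √204.49 = 14.30000
σ³ = μ₂^(3/2) = 2924.20700
γ₁ = μ₃/σ³ = 4415.2 / 2924.20700 ≈ 1.510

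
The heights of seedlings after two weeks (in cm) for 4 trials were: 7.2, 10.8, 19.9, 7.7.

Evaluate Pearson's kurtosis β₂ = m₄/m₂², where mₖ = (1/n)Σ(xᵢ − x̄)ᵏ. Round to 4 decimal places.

x̄ = 11.4000
Σ(xᵢ − x̄)² = 103.9400 ⇒ m₂ = 25.98500
Σ(xᵢ − x̄)⁴ = 5718.7778 ⇒ m₄ = 1429.69445
m₂² = 675.22022
β₂ = m₄/m₂² = 1429.69445 / 675.22022 ≈ 2.1174

2.1174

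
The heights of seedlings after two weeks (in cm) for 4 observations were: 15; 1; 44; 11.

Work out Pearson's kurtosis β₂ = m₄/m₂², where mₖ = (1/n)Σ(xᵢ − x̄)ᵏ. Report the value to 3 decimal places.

x̄ = 17.7500
Σ(xᵢ − x̄)² = 1022.7500 ⇒ m₂ = 255.68750
Σ(xᵢ − x̄)⁴ = 555655.5781 ⇒ m₄ = 138913.89453
m₂² = 65376.09766
β₂ = m₄/m₂² = 138913.89453 / 65376.09766 ≈ 2.125

2.125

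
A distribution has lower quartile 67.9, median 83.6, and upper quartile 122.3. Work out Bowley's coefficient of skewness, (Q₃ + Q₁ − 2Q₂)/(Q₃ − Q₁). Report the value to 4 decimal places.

numerator: Q₃ + Q₁ − 2Q₂ = 122.3 + 67.9 − 2×83.6 = 23.0000
denominator: Q₃ − Q₁ = 122.3 − 67.9 = 54.4000
Bowley skewness = 23.0000 / 54.4000 ≈ 0.4228

0.4228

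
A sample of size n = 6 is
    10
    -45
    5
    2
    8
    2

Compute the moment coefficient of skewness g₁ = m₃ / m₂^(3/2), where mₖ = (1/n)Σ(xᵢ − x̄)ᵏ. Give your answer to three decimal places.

-1.694

x̄ = (10 - 45 + 5 + 2 + 8 + 2) / 6 = -3.0000
deviations (xᵢ − x̄): 13.0000, -42.0000, 8.0000, 5.0000, 11.0000, 5.0000
Σ(xᵢ − x̄)² = 2168.0000 ⇒ m₂ = 2168.0000/6 = 361.33333
Σ(xᵢ − x̄)³ = -69798.0000 ⇒ m₃ = -69798.0000/6 = -11633.00000
m₂^(3/2) = 361.33333^(1.5) = 6868.50219
g₁ = m₃ / m₂^(3/2) = -11633.00000 / 6868.50219 ≈ -1.694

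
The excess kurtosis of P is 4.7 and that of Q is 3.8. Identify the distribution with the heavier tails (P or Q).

P

Higher excess kurtosis ⇒ heavier tails relative to the normal distribution.
4.7 vs 3.8: the larger is 4.7, so P has heavier tails.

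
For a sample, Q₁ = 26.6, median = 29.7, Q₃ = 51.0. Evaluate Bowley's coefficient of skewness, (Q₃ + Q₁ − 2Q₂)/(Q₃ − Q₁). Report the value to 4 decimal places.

numerator: Q₃ + Q₁ − 2Q₂ = 51.0 + 26.6 − 2×29.7 = 18.2000
denominator: Q₃ − Q₁ = 51.0 − 26.6 = 24.4000
Bowley skewness = 18.2000 / 24.4000 ≈ 0.7459

0.7459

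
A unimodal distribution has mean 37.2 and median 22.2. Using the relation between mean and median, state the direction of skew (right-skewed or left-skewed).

mean − median = 37.2 − 22.2 = 15.0
mean > median ⇒ the longer tail is on the right ⇒ right-skewed (positively skewed).

right-skewed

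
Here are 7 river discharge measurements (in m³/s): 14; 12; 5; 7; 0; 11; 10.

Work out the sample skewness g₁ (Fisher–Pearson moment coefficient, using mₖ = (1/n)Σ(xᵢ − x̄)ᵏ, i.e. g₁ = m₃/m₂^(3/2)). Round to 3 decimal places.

x̄ = (14 + 12 + 5 + 7 + 0 + 11 + 10) / 7 = 8.4286
deviations (xᵢ − x̄): 5.5714, 3.5714, -3.4286, -1.4286, -8.4286, 2.5714, 1.5714
Σ(xᵢ − x̄)² = 137.7143 ⇒ m₂ = 137.7143/7 = 19.67347
Σ(xᵢ − x̄)³ = -402.6122 ⇒ m₃ = -402.6122/7 = -57.51603
m₂^(3/2) = 19.67347^(1.5) = 87.26125
g₁ = m₃ / m₂^(3/2) = -57.51603 / 87.26125 ≈ -0.659

-0.659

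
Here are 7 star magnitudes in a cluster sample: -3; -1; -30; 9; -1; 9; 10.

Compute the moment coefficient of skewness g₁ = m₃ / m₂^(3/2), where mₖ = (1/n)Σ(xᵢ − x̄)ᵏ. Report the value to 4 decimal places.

-1.3999

x̄ = (-3 - 1 - 30 + 9 - 1 + 9 + 10) / 7 = -1.0000
deviations (xᵢ − x̄): -2.0000, 0.0000, -29.0000, 10.0000, 0.0000, 10.0000, 11.0000
Σ(xᵢ − x̄)² = 1166.0000 ⇒ m₂ = 1166.0000/7 = 166.57143
Σ(xᵢ − x̄)³ = -21066.0000 ⇒ m₃ = -21066.0000/7 = -3009.42857
m₂^(3/2) = 166.57143^(1.5) = 2149.81340
g₁ = m₃ / m₂^(3/2) = -3009.42857 / 2149.81340 ≈ -1.3999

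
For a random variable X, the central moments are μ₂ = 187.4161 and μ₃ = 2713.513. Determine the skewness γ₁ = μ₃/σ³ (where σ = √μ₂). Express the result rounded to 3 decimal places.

σ = √μ₂ = √187.4161 = 13.69000
σ³ = μ₂^(3/2) = 2565.72641
γ₁ = μ₃/σ³ = 2713.513 / 2565.72641 ≈ 1.058

1.058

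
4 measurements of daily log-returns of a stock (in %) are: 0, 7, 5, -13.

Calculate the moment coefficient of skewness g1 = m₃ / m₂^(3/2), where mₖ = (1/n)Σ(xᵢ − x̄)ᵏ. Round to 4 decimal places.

x̄ = (0 + 7 + 5 - 13) / 4 = -0.2500
deviations (xᵢ − x̄): 0.2500, 7.2500, 5.2500, -12.7500
Σ(xᵢ − x̄)² = 242.7500 ⇒ m₂ = 242.7500/4 = 60.68750
Σ(xᵢ − x̄)³ = -1546.8750 ⇒ m₃ = -1546.8750/4 = -386.71875
m₂^(3/2) = 60.68750^(1.5) = 472.76887
g1 = m₃ / m₂^(3/2) = -386.71875 / 472.76887 ≈ -0.8180

-0.8180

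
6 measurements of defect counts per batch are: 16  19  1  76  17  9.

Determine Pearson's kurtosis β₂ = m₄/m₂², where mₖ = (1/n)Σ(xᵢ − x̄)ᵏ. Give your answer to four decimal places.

3.8022

x̄ = 23.0000
Σ(xᵢ − x̄)² = 3590.0000 ⇒ m₂ = 598.33333
Σ(xᵢ − x̄)⁴ = 8167106.0000 ⇒ m₄ = 1361184.33333
m₂² = 358002.77778
β₂ = m₄/m₂² = 1361184.33333 / 358002.77778 ≈ 3.8022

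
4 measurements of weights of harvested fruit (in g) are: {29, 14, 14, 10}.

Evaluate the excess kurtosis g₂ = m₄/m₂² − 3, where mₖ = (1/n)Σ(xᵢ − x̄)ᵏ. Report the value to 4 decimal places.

x̄ = 16.7500
Σ(xᵢ − x̄)² = 210.7500 ⇒ m₂ = 52.68750
Σ(xᵢ − x̄)⁴ = 24709.0781 ⇒ m₄ = 6177.26953
m₂² = 2775.97266
g₂ = m₄/m₂² − 3 = 2.22526 − 3 ≈ -0.7747

-0.7747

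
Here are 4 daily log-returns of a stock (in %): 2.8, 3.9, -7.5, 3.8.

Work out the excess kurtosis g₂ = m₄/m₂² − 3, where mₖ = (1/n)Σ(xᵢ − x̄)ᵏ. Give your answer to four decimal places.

x̄ = 0.7500
Σ(xᵢ − x̄)² = 91.4900 ⇒ m₂ = 22.87250
Σ(xᵢ − x̄)⁴ = 4835.1574 ⇒ m₄ = 1208.78936
m₂² = 523.15126
g₂ = m₄/m₂² − 3 = 2.31059 − 3 ≈ -0.6894

-0.6894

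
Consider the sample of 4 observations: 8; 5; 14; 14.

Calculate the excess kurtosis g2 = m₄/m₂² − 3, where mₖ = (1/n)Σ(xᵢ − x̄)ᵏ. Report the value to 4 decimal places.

x̄ = 10.2500
Σ(xᵢ − x̄)² = 60.7500 ⇒ m₂ = 15.18750
Σ(xᵢ − x̄)⁴ = 1180.8281 ⇒ m₄ = 295.20703
m₂² = 230.66016
g2 = m₄/m₂² − 3 = 1.27984 − 3 ≈ -1.7202

-1.7202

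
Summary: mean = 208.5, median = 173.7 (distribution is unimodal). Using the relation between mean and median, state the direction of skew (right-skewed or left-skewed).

mean − median = 208.5 − 173.7 = 34.8
mean > median ⇒ the longer tail is on the right ⇒ right-skewed (positively skewed).

right-skewed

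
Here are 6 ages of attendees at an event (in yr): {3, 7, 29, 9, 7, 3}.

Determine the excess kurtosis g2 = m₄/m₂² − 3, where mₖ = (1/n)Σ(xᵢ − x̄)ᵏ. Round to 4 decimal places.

x̄ = 9.6667
Σ(xᵢ − x̄)² = 477.3333 ⇒ m₂ = 79.55556
Σ(xᵢ − x̄)⁴ = 143761.7778 ⇒ m₄ = 23960.29630
m₂² = 6329.08642
g2 = m₄/m₂² − 3 = 3.78574 − 3 ≈ 0.7857

0.7857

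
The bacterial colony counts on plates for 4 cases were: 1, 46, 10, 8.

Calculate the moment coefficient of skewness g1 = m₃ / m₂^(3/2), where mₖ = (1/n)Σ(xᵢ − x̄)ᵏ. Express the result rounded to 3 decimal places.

1.026

x̄ = (1 + 46 + 10 + 8) / 4 = 16.2500
deviations (xᵢ − x̄): -15.2500, 29.7500, -6.2500, -8.2500
Σ(xᵢ − x̄)² = 1224.7500 ⇒ m₂ = 1224.7500/4 = 306.18750
Σ(xᵢ − x̄)³ = 21978.3750 ⇒ m₃ = 21978.3750/4 = 5494.59375
m₂^(3/2) = 306.18750^(1.5) = 5357.73446
g1 = m₃ / m₂^(3/2) = 5494.59375 / 5357.73446 ≈ 1.026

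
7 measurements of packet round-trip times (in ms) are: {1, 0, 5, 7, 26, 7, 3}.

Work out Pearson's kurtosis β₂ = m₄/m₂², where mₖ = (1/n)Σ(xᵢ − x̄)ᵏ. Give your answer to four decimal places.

x̄ = 7.0000
Σ(xᵢ − x̄)² = 466.0000 ⇒ m₂ = 66.57143
Σ(xᵢ − x̄)⁴ = 134290.0000 ⇒ m₄ = 19184.28571
m₂² = 4431.75510
β₂ = m₄/m₂² = 19184.28571 / 4431.75510 ≈ 4.3288

4.3288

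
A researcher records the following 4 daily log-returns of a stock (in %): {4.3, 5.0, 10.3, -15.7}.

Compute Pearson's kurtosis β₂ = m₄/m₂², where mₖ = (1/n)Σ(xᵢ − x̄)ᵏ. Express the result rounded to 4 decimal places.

2.2164

x̄ = 0.9750
Σ(xᵢ − x̄)² = 392.2675 ⇒ m₂ = 98.06688
Σ(xᵢ − x̄)⁴ = 85260.8984 ⇒ m₄ = 21315.22460
m₂² = 9617.11197
β₂ = m₄/m₂² = 21315.22460 / 9617.11197 ≈ 2.2164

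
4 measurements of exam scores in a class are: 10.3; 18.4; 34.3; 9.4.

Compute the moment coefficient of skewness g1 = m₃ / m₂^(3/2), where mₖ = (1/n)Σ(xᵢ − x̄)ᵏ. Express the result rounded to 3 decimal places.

x̄ = (10.3 + 18.4 + 34.3 + 9.4) / 4 = 18.1000
deviations (xᵢ − x̄): -7.8000, 0.3000, 16.2000, -8.7000
Σ(xᵢ − x̄)² = 399.0600 ⇒ m₂ = 399.0600/4 = 99.76500
Σ(xᵢ − x̄)³ = 3118.5000 ⇒ m₃ = 3118.5000/4 = 779.62500
m₂^(3/2) = 99.76500^(1.5) = 996.47707
g1 = m₃ / m₂^(3/2) = 779.62500 / 996.47707 ≈ 0.782

0.782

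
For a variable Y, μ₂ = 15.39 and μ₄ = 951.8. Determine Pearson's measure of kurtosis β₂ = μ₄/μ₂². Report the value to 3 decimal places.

4.019

μ₂² = 15.39² = 236.85210
μ₄/μ₂² = 951.8 / 236.85210 = 4.01854
β₂ ≈ 4.019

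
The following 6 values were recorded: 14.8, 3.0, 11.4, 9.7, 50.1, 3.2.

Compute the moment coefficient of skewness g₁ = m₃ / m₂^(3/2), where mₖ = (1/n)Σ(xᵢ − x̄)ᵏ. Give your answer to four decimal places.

1.5158

x̄ = (14.8 + 3.0 + 11.4 + 9.7 + 50.1 + 3.2) / 6 = 15.3667
deviations (xᵢ − x̄): -0.5667, -12.3667, -3.9667, -5.6667, 34.7333, -12.1667
Σ(xᵢ − x̄)² = 1555.5333 ⇒ m₂ = 1555.5333/6 = 259.25556
Σ(xᵢ − x̄)³ = 37965.5956 ⇒ m₃ = 37965.5956/6 = 6327.59926
m₂^(3/2) = 259.25556^(1.5) = 4174.38122
g₁ = m₃ / m₂^(3/2) = 6327.59926 / 4174.38122 ≈ 1.5158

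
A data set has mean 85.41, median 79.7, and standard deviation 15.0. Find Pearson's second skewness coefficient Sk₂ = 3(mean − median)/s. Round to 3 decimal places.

1.142

Sk₂ = 3(85.41 − 79.7) / 15.0 = 3 × 5.7100 / 15.0
    = 17.1300 / 15.0 ≈ 1.142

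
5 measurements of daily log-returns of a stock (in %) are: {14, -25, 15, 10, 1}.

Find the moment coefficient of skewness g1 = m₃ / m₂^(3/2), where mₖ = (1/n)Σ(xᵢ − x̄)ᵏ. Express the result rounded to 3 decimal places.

x̄ = (14 - 25 + 15 + 10 + 1) / 5 = 3.0000
deviations (xᵢ − x̄): 11.0000, -28.0000, 12.0000, 7.0000, -2.0000
Σ(xᵢ − x̄)² = 1102.0000 ⇒ m₂ = 1102.0000/5 = 220.40000
Σ(xᵢ − x̄)³ = -18558.0000 ⇒ m₃ = -18558.0000/5 = -3711.60000
m₂^(3/2) = 220.40000^(1.5) = 3272.03082
g1 = m₃ / m₂^(3/2) = -3711.60000 / 3272.03082 ≈ -1.134

-1.134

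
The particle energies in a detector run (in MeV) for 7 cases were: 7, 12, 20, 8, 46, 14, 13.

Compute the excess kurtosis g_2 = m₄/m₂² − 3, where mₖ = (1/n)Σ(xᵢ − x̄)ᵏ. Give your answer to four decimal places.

x̄ = 17.1429
Σ(xᵢ − x̄)² = 1080.8571 ⇒ m₂ = 154.40816
Σ(xᵢ − x̄)⁴ = 712176.7872 ⇒ m₄ = 101739.54102
m₂² = 23841.88088
g_2 = m₄/m₂² − 3 = 4.26726 − 3 ≈ 1.2673

1.2673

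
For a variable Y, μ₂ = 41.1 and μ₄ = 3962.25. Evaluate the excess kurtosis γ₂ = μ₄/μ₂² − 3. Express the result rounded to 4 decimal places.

μ₂² = 41.1² = 1689.21000
μ₄/μ₂² = 3962.25 / 1689.21000 = 2.34562
γ₂ = 2.34562 − 3 ≈ -0.6544

-0.6544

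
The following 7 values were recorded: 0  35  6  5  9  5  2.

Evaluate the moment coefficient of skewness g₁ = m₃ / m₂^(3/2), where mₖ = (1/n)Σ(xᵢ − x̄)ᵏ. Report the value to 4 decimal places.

x̄ = (0 + 35 + 6 + 5 + 9 + 5 + 2) / 7 = 8.8571
deviations (xᵢ − x̄): -8.8571, 26.1429, -2.8571, -3.8571, 0.1429, -3.8571, -6.8571
Σ(xᵢ − x̄)² = 846.8571 ⇒ m₂ = 846.8571/7 = 120.97959
Σ(xᵢ − x̄)³ = 16711.9592 ⇒ m₃ = 16711.9592/7 = 2387.42274
m₂^(3/2) = 120.97959^(1.5) = 1330.66328
g₁ = m₃ / m₂^(3/2) = 2387.42274 / 1330.66328 ≈ 1.7942

1.7942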